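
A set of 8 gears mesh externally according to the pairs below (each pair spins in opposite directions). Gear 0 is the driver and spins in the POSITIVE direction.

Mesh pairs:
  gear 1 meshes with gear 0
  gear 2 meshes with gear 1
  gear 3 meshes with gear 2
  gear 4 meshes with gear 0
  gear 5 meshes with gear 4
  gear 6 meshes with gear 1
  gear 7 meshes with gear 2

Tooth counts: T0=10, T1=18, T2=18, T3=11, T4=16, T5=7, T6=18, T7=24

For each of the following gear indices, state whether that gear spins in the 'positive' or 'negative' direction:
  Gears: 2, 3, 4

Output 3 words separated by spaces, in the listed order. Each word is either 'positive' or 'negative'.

Gear 0 (driver): positive (depth 0)
  gear 1: meshes with gear 0 -> depth 1 -> negative (opposite of gear 0)
  gear 2: meshes with gear 1 -> depth 2 -> positive (opposite of gear 1)
  gear 3: meshes with gear 2 -> depth 3 -> negative (opposite of gear 2)
  gear 4: meshes with gear 0 -> depth 1 -> negative (opposite of gear 0)
  gear 5: meshes with gear 4 -> depth 2 -> positive (opposite of gear 4)
  gear 6: meshes with gear 1 -> depth 2 -> positive (opposite of gear 1)
  gear 7: meshes with gear 2 -> depth 3 -> negative (opposite of gear 2)
Queried indices 2, 3, 4 -> positive, negative, negative

Answer: positive negative negative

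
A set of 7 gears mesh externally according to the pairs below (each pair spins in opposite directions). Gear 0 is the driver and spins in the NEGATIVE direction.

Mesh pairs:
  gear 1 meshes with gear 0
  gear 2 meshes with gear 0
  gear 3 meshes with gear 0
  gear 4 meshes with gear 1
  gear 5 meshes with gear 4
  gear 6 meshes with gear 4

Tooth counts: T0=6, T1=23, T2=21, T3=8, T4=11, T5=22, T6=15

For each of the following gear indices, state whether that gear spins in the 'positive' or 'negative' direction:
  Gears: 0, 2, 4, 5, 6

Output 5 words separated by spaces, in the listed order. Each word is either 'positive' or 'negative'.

Gear 0 (driver): negative (depth 0)
  gear 1: meshes with gear 0 -> depth 1 -> positive (opposite of gear 0)
  gear 2: meshes with gear 0 -> depth 1 -> positive (opposite of gear 0)
  gear 3: meshes with gear 0 -> depth 1 -> positive (opposite of gear 0)
  gear 4: meshes with gear 1 -> depth 2 -> negative (opposite of gear 1)
  gear 5: meshes with gear 4 -> depth 3 -> positive (opposite of gear 4)
  gear 6: meshes with gear 4 -> depth 3 -> positive (opposite of gear 4)
Queried indices 0, 2, 4, 5, 6 -> negative, positive, negative, positive, positive

Answer: negative positive negative positive positive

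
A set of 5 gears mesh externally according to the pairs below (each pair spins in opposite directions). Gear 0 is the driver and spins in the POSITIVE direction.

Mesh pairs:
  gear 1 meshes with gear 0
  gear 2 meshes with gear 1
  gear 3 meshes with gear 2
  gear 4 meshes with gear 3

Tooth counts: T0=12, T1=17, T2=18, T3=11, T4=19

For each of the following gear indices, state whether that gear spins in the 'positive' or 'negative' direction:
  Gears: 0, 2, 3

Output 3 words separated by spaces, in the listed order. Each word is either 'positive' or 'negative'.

Answer: positive positive negative

Derivation:
Gear 0 (driver): positive (depth 0)
  gear 1: meshes with gear 0 -> depth 1 -> negative (opposite of gear 0)
  gear 2: meshes with gear 1 -> depth 2 -> positive (opposite of gear 1)
  gear 3: meshes with gear 2 -> depth 3 -> negative (opposite of gear 2)
  gear 4: meshes with gear 3 -> depth 4 -> positive (opposite of gear 3)
Queried indices 0, 2, 3 -> positive, positive, negative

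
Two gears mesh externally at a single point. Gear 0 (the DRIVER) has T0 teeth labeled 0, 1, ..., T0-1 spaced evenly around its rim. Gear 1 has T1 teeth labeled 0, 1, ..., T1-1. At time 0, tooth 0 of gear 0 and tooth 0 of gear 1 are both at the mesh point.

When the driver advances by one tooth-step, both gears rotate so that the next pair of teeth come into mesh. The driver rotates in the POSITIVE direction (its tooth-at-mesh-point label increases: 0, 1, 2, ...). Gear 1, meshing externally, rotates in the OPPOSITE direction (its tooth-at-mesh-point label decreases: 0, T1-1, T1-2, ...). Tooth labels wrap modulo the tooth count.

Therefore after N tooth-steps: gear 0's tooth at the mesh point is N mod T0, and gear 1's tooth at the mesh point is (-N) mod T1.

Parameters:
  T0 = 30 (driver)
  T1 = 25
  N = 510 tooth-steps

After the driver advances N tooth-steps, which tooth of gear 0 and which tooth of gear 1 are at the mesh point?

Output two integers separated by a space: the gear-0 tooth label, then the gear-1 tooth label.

Gear 0 (driver, T0=30): tooth at mesh = N mod T0
  510 = 17 * 30 + 0, so 510 mod 30 = 0
  gear 0 tooth = 0
Gear 1 (driven, T1=25): tooth at mesh = (-N) mod T1
  510 = 20 * 25 + 10, so 510 mod 25 = 10
  (-510) mod 25 = (-10) mod 25 = 25 - 10 = 15
Mesh after 510 steps: gear-0 tooth 0 meets gear-1 tooth 15

Answer: 0 15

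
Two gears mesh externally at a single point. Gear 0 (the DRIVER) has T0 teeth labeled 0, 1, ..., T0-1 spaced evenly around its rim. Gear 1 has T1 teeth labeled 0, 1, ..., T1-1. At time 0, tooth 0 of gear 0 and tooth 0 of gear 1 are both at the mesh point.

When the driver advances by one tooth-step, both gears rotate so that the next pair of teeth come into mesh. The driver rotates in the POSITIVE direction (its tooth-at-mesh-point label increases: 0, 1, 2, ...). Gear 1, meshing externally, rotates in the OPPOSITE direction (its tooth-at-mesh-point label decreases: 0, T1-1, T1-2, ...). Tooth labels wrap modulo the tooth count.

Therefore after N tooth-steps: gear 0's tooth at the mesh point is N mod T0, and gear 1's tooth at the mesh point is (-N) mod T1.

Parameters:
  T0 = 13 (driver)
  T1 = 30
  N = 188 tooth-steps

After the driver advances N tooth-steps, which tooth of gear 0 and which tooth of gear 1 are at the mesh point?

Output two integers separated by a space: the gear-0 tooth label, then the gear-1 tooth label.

Answer: 6 22

Derivation:
Gear 0 (driver, T0=13): tooth at mesh = N mod T0
  188 = 14 * 13 + 6, so 188 mod 13 = 6
  gear 0 tooth = 6
Gear 1 (driven, T1=30): tooth at mesh = (-N) mod T1
  188 = 6 * 30 + 8, so 188 mod 30 = 8
  (-188) mod 30 = (-8) mod 30 = 30 - 8 = 22
Mesh after 188 steps: gear-0 tooth 6 meets gear-1 tooth 22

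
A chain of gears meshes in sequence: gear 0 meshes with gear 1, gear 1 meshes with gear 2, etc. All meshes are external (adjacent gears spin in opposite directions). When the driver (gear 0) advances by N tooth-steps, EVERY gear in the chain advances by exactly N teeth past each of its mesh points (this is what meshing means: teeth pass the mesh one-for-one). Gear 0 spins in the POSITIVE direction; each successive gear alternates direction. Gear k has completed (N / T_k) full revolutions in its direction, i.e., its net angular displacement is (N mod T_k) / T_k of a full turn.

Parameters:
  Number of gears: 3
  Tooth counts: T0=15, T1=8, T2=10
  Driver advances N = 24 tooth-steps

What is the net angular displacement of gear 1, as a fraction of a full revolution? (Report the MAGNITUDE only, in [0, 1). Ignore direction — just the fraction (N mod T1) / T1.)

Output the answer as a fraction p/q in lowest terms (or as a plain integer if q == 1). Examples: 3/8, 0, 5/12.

Chain of 3 gears, tooth counts: [15, 8, 10]
  gear 0: T0=15, direction=positive, advance = 24 mod 15 = 9 teeth = 9/15 turn
  gear 1: T1=8, direction=negative, advance = 24 mod 8 = 0 teeth = 0/8 turn
  gear 2: T2=10, direction=positive, advance = 24 mod 10 = 4 teeth = 4/10 turn
Gear 1: 24 mod 8 = 0
Fraction = 0 / 8 = 0/1 (gcd(0,8)=8) = 0

Answer: 0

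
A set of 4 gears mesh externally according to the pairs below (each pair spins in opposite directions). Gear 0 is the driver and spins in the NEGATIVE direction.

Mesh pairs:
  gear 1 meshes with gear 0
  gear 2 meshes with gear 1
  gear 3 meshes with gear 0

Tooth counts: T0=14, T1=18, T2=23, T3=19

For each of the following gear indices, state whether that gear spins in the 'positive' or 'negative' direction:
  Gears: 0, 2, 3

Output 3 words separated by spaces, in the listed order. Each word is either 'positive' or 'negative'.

Answer: negative negative positive

Derivation:
Gear 0 (driver): negative (depth 0)
  gear 1: meshes with gear 0 -> depth 1 -> positive (opposite of gear 0)
  gear 2: meshes with gear 1 -> depth 2 -> negative (opposite of gear 1)
  gear 3: meshes with gear 0 -> depth 1 -> positive (opposite of gear 0)
Queried indices 0, 2, 3 -> negative, negative, positive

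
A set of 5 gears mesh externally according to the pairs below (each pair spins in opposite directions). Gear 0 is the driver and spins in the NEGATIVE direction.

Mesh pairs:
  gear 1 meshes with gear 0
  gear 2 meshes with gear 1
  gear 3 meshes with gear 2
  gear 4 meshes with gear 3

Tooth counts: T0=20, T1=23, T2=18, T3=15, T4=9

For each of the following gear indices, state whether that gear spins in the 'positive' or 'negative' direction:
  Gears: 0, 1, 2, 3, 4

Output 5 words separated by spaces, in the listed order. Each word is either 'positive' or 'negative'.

Gear 0 (driver): negative (depth 0)
  gear 1: meshes with gear 0 -> depth 1 -> positive (opposite of gear 0)
  gear 2: meshes with gear 1 -> depth 2 -> negative (opposite of gear 1)
  gear 3: meshes with gear 2 -> depth 3 -> positive (opposite of gear 2)
  gear 4: meshes with gear 3 -> depth 4 -> negative (opposite of gear 3)
Queried indices 0, 1, 2, 3, 4 -> negative, positive, negative, positive, negative

Answer: negative positive negative positive negative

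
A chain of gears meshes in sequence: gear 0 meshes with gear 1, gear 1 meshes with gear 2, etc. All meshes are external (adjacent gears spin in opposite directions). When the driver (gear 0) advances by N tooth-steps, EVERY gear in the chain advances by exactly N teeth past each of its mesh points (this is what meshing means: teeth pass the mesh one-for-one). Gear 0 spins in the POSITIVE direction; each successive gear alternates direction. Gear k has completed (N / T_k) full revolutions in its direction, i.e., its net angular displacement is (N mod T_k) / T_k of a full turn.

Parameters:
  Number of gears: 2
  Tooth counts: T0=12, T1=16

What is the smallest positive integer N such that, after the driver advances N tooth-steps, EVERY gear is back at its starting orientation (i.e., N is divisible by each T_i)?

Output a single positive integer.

Gear k returns to start when N is a multiple of T_k.
All gears at start simultaneously when N is a common multiple of [12, 16]; the smallest such N is lcm(12, 16).
Start: lcm = T0 = 12
Fold in T1=16: gcd(12, 16) = 4; lcm(12, 16) = 12 * 16 / 4 = 192 / 4 = 48
Full cycle length = 48

Answer: 48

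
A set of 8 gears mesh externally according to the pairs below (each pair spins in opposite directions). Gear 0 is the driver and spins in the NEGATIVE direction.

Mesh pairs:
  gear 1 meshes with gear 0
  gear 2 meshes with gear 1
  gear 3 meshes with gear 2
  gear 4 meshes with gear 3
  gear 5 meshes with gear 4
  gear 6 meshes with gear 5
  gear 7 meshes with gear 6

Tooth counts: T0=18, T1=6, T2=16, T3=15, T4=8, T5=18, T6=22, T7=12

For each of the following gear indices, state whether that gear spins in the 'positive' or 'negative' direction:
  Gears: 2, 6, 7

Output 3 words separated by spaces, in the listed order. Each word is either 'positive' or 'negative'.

Gear 0 (driver): negative (depth 0)
  gear 1: meshes with gear 0 -> depth 1 -> positive (opposite of gear 0)
  gear 2: meshes with gear 1 -> depth 2 -> negative (opposite of gear 1)
  gear 3: meshes with gear 2 -> depth 3 -> positive (opposite of gear 2)
  gear 4: meshes with gear 3 -> depth 4 -> negative (opposite of gear 3)
  gear 5: meshes with gear 4 -> depth 5 -> positive (opposite of gear 4)
  gear 6: meshes with gear 5 -> depth 6 -> negative (opposite of gear 5)
  gear 7: meshes with gear 6 -> depth 7 -> positive (opposite of gear 6)
Queried indices 2, 6, 7 -> negative, negative, positive

Answer: negative negative positive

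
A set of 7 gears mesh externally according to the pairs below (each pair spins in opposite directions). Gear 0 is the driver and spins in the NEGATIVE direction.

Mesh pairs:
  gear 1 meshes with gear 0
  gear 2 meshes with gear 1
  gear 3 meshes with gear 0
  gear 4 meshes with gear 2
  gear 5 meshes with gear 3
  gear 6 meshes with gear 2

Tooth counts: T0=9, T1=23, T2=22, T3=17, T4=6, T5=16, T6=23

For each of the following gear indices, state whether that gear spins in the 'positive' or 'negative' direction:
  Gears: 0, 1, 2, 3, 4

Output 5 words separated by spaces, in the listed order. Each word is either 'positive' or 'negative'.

Gear 0 (driver): negative (depth 0)
  gear 1: meshes with gear 0 -> depth 1 -> positive (opposite of gear 0)
  gear 2: meshes with gear 1 -> depth 2 -> negative (opposite of gear 1)
  gear 3: meshes with gear 0 -> depth 1 -> positive (opposite of gear 0)
  gear 4: meshes with gear 2 -> depth 3 -> positive (opposite of gear 2)
  gear 5: meshes with gear 3 -> depth 2 -> negative (opposite of gear 3)
  gear 6: meshes with gear 2 -> depth 3 -> positive (opposite of gear 2)
Queried indices 0, 1, 2, 3, 4 -> negative, positive, negative, positive, positive

Answer: negative positive negative positive positive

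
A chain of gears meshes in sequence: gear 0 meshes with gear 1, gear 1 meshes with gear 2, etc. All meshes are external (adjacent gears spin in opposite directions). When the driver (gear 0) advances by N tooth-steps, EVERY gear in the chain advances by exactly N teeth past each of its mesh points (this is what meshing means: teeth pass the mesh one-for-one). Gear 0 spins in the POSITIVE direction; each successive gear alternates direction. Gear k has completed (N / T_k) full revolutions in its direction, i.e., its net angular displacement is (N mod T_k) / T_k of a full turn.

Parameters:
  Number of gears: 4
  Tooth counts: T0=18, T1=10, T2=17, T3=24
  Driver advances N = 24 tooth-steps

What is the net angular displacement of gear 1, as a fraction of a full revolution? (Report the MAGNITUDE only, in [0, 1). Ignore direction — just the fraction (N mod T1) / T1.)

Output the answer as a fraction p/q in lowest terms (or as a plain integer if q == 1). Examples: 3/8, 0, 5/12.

Chain of 4 gears, tooth counts: [18, 10, 17, 24]
  gear 0: T0=18, direction=positive, advance = 24 mod 18 = 6 teeth = 6/18 turn
  gear 1: T1=10, direction=negative, advance = 24 mod 10 = 4 teeth = 4/10 turn
  gear 2: T2=17, direction=positive, advance = 24 mod 17 = 7 teeth = 7/17 turn
  gear 3: T3=24, direction=negative, advance = 24 mod 24 = 0 teeth = 0/24 turn
Gear 1: 24 mod 10 = 4
Fraction = 4 / 10 = 2/5 (gcd(4,10)=2) = 2/5

Answer: 2/5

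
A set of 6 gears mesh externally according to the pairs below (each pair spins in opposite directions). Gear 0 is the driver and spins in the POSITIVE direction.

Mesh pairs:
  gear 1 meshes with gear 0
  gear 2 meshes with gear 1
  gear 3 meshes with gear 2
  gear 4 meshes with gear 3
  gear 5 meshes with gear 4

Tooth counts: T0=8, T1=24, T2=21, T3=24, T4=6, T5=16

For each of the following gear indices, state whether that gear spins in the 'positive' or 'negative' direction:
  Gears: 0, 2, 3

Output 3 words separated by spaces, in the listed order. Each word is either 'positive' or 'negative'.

Answer: positive positive negative

Derivation:
Gear 0 (driver): positive (depth 0)
  gear 1: meshes with gear 0 -> depth 1 -> negative (opposite of gear 0)
  gear 2: meshes with gear 1 -> depth 2 -> positive (opposite of gear 1)
  gear 3: meshes with gear 2 -> depth 3 -> negative (opposite of gear 2)
  gear 4: meshes with gear 3 -> depth 4 -> positive (opposite of gear 3)
  gear 5: meshes with gear 4 -> depth 5 -> negative (opposite of gear 4)
Queried indices 0, 2, 3 -> positive, positive, negative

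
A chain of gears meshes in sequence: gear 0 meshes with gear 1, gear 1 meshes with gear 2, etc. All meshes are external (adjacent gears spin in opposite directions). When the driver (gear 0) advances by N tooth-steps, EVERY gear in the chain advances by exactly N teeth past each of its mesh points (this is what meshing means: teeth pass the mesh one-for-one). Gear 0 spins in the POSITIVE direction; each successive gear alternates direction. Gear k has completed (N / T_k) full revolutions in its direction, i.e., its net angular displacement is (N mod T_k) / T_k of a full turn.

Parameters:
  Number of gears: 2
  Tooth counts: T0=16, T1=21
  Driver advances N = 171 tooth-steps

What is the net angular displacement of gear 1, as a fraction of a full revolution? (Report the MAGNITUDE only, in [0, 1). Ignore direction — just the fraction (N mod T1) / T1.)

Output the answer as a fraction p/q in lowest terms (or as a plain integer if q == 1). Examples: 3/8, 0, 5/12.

Chain of 2 gears, tooth counts: [16, 21]
  gear 0: T0=16, direction=positive, advance = 171 mod 16 = 11 teeth = 11/16 turn
  gear 1: T1=21, direction=negative, advance = 171 mod 21 = 3 teeth = 3/21 turn
Gear 1: 171 mod 21 = 3
Fraction = 3 / 21 = 1/7 (gcd(3,21)=3) = 1/7

Answer: 1/7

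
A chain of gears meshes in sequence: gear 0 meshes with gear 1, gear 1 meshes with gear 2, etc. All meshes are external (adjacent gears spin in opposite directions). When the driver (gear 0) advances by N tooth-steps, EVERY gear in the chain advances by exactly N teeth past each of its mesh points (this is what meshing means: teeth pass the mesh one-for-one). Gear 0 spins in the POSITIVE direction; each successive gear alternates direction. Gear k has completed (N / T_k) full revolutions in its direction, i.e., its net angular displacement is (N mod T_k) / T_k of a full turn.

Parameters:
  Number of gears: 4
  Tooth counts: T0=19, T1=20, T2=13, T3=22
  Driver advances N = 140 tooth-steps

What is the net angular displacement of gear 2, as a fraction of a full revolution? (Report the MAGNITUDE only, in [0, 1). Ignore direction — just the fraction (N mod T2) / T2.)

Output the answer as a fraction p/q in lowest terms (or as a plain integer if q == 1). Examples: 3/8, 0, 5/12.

Answer: 10/13

Derivation:
Chain of 4 gears, tooth counts: [19, 20, 13, 22]
  gear 0: T0=19, direction=positive, advance = 140 mod 19 = 7 teeth = 7/19 turn
  gear 1: T1=20, direction=negative, advance = 140 mod 20 = 0 teeth = 0/20 turn
  gear 2: T2=13, direction=positive, advance = 140 mod 13 = 10 teeth = 10/13 turn
  gear 3: T3=22, direction=negative, advance = 140 mod 22 = 8 teeth = 8/22 turn
Gear 2: 140 mod 13 = 10
Fraction = 10 / 13 = 10/13 (gcd(10,13)=1) = 10/13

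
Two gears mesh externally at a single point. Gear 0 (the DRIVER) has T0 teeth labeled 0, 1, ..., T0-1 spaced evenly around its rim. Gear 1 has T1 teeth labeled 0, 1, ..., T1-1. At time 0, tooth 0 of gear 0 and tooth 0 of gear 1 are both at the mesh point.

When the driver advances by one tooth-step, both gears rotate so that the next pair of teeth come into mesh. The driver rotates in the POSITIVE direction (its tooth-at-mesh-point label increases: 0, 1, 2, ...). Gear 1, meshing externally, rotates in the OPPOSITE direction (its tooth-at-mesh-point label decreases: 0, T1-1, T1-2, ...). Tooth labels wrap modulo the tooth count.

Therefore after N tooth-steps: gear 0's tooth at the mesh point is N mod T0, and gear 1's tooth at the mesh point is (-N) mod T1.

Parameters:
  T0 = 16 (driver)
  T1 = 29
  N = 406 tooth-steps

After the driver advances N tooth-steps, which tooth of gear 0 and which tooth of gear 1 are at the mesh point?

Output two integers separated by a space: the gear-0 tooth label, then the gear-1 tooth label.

Gear 0 (driver, T0=16): tooth at mesh = N mod T0
  406 = 25 * 16 + 6, so 406 mod 16 = 6
  gear 0 tooth = 6
Gear 1 (driven, T1=29): tooth at mesh = (-N) mod T1
  406 = 14 * 29 + 0, so 406 mod 29 = 0
  (-406) mod 29 = 0
Mesh after 406 steps: gear-0 tooth 6 meets gear-1 tooth 0

Answer: 6 0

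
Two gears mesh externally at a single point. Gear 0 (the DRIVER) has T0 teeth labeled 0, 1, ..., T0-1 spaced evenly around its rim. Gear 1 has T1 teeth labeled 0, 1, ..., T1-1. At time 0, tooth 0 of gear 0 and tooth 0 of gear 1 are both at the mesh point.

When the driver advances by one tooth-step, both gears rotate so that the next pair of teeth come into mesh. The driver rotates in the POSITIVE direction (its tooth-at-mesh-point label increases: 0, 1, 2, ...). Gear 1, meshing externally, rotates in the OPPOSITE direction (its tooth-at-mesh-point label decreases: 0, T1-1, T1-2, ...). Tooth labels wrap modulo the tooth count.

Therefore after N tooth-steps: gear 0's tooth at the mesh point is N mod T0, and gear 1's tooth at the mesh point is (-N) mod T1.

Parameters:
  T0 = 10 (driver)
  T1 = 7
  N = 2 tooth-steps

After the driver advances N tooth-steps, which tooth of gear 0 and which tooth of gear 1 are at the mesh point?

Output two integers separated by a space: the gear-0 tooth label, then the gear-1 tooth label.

Answer: 2 5

Derivation:
Gear 0 (driver, T0=10): tooth at mesh = N mod T0
  2 = 0 * 10 + 2, so 2 mod 10 = 2
  gear 0 tooth = 2
Gear 1 (driven, T1=7): tooth at mesh = (-N) mod T1
  2 = 0 * 7 + 2, so 2 mod 7 = 2
  (-2) mod 7 = (-2) mod 7 = 7 - 2 = 5
Mesh after 2 steps: gear-0 tooth 2 meets gear-1 tooth 5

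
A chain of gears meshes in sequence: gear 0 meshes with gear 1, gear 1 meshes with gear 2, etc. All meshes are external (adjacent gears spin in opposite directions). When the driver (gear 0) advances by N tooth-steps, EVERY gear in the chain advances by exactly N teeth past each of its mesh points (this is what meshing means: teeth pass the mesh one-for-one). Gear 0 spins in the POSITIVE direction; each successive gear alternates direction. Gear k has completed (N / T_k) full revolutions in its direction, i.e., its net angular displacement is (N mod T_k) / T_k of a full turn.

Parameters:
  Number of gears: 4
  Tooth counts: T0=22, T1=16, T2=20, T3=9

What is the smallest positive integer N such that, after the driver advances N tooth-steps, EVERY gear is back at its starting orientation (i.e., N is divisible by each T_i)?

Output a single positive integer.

Answer: 7920

Derivation:
Gear k returns to start when N is a multiple of T_k.
All gears at start simultaneously when N is a common multiple of [22, 16, 20, 9]; the smallest such N is lcm(22, 16, 20, 9).
Start: lcm = T0 = 22
Fold in T1=16: gcd(22, 16) = 2; lcm(22, 16) = 22 * 16 / 2 = 352 / 2 = 176
Fold in T2=20: gcd(176, 20) = 4; lcm(176, 20) = 176 * 20 / 4 = 3520 / 4 = 880
Fold in T3=9: gcd(880, 9) = 1; lcm(880, 9) = 880 * 9 / 1 = 7920 / 1 = 7920
Full cycle length = 7920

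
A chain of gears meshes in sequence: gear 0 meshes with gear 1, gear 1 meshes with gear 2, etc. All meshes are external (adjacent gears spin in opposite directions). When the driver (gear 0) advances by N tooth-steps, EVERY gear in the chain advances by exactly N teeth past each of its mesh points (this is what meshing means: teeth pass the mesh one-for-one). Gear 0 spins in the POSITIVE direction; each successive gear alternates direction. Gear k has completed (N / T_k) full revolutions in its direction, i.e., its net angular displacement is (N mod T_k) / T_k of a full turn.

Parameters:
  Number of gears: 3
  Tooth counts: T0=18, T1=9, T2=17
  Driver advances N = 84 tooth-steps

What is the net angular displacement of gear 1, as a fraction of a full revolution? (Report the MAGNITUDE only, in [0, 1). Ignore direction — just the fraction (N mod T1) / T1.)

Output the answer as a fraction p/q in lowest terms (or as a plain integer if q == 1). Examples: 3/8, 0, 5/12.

Chain of 3 gears, tooth counts: [18, 9, 17]
  gear 0: T0=18, direction=positive, advance = 84 mod 18 = 12 teeth = 12/18 turn
  gear 1: T1=9, direction=negative, advance = 84 mod 9 = 3 teeth = 3/9 turn
  gear 2: T2=17, direction=positive, advance = 84 mod 17 = 16 teeth = 16/17 turn
Gear 1: 84 mod 9 = 3
Fraction = 3 / 9 = 1/3 (gcd(3,9)=3) = 1/3

Answer: 1/3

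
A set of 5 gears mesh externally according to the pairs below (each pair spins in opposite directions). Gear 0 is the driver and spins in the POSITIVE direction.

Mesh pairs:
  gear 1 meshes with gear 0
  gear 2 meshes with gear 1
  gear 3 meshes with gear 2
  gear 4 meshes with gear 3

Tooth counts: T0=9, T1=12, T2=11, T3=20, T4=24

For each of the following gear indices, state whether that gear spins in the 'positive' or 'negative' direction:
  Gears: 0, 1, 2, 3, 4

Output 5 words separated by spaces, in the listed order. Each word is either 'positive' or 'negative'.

Answer: positive negative positive negative positive

Derivation:
Gear 0 (driver): positive (depth 0)
  gear 1: meshes with gear 0 -> depth 1 -> negative (opposite of gear 0)
  gear 2: meshes with gear 1 -> depth 2 -> positive (opposite of gear 1)
  gear 3: meshes with gear 2 -> depth 3 -> negative (opposite of gear 2)
  gear 4: meshes with gear 3 -> depth 4 -> positive (opposite of gear 3)
Queried indices 0, 1, 2, 3, 4 -> positive, negative, positive, negative, positive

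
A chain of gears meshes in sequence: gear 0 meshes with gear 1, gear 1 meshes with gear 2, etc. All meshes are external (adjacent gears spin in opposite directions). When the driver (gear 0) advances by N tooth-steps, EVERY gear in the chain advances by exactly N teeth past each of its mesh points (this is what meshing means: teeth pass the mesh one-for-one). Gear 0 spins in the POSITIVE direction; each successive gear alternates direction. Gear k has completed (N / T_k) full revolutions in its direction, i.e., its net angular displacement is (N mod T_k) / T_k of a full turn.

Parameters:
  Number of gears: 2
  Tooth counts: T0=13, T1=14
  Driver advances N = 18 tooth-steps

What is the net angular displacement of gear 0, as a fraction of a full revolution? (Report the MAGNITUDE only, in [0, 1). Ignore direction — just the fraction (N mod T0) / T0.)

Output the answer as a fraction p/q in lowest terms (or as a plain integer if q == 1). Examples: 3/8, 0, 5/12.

Answer: 5/13

Derivation:
Chain of 2 gears, tooth counts: [13, 14]
  gear 0: T0=13, direction=positive, advance = 18 mod 13 = 5 teeth = 5/13 turn
  gear 1: T1=14, direction=negative, advance = 18 mod 14 = 4 teeth = 4/14 turn
Gear 0: 18 mod 13 = 5
Fraction = 5 / 13 = 5/13 (gcd(5,13)=1) = 5/13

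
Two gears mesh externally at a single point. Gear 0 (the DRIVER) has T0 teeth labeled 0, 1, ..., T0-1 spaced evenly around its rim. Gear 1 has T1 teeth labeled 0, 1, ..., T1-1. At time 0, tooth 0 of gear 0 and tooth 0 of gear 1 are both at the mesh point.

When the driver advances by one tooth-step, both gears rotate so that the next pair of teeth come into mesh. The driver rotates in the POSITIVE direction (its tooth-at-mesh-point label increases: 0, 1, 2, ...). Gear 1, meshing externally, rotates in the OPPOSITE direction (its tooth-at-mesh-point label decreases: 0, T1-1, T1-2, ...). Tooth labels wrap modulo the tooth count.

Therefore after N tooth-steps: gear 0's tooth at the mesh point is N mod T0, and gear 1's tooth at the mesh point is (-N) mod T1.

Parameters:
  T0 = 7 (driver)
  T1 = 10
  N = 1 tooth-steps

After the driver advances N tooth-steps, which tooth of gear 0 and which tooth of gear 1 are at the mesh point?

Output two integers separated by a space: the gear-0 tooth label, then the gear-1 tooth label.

Gear 0 (driver, T0=7): tooth at mesh = N mod T0
  1 = 0 * 7 + 1, so 1 mod 7 = 1
  gear 0 tooth = 1
Gear 1 (driven, T1=10): tooth at mesh = (-N) mod T1
  1 = 0 * 10 + 1, so 1 mod 10 = 1
  (-1) mod 10 = (-1) mod 10 = 10 - 1 = 9
Mesh after 1 steps: gear-0 tooth 1 meets gear-1 tooth 9

Answer: 1 9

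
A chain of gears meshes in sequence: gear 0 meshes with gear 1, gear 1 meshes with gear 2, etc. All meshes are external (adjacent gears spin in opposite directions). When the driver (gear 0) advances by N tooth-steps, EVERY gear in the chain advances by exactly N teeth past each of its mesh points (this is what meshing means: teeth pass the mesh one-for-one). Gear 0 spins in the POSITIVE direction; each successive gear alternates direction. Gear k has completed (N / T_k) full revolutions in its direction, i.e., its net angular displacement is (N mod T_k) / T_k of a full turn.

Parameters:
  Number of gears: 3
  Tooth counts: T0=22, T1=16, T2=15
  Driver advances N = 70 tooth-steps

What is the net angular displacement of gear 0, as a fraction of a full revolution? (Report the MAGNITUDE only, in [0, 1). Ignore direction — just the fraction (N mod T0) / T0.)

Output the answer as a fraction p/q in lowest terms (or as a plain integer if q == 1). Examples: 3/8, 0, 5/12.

Chain of 3 gears, tooth counts: [22, 16, 15]
  gear 0: T0=22, direction=positive, advance = 70 mod 22 = 4 teeth = 4/22 turn
  gear 1: T1=16, direction=negative, advance = 70 mod 16 = 6 teeth = 6/16 turn
  gear 2: T2=15, direction=positive, advance = 70 mod 15 = 10 teeth = 10/15 turn
Gear 0: 70 mod 22 = 4
Fraction = 4 / 22 = 2/11 (gcd(4,22)=2) = 2/11

Answer: 2/11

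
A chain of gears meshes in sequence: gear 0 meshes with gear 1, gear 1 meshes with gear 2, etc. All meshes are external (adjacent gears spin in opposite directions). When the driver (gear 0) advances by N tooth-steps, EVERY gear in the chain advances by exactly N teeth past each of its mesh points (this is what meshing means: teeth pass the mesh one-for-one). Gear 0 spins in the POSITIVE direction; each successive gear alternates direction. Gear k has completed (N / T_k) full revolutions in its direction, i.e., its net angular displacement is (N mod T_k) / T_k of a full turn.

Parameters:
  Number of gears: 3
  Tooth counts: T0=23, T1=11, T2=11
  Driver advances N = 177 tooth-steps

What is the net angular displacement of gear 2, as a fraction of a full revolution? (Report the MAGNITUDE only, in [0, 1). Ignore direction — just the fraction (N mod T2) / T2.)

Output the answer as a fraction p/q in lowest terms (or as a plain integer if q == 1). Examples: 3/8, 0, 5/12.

Chain of 3 gears, tooth counts: [23, 11, 11]
  gear 0: T0=23, direction=positive, advance = 177 mod 23 = 16 teeth = 16/23 turn
  gear 1: T1=11, direction=negative, advance = 177 mod 11 = 1 teeth = 1/11 turn
  gear 2: T2=11, direction=positive, advance = 177 mod 11 = 1 teeth = 1/11 turn
Gear 2: 177 mod 11 = 1
Fraction = 1 / 11 = 1/11 (gcd(1,11)=1) = 1/11

Answer: 1/11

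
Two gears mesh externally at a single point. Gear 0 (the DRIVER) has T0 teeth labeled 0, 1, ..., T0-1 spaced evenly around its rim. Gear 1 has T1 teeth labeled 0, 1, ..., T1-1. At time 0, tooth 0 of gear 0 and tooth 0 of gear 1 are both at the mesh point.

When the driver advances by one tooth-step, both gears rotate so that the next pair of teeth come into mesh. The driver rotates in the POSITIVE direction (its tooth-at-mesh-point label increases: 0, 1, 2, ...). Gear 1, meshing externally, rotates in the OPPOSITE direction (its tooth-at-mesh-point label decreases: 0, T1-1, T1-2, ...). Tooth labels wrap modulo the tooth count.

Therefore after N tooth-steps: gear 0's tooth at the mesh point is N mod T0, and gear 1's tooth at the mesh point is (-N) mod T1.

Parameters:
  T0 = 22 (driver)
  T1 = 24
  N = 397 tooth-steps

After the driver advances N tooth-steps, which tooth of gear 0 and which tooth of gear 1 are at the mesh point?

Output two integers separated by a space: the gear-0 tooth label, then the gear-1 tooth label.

Answer: 1 11

Derivation:
Gear 0 (driver, T0=22): tooth at mesh = N mod T0
  397 = 18 * 22 + 1, so 397 mod 22 = 1
  gear 0 tooth = 1
Gear 1 (driven, T1=24): tooth at mesh = (-N) mod T1
  397 = 16 * 24 + 13, so 397 mod 24 = 13
  (-397) mod 24 = (-13) mod 24 = 24 - 13 = 11
Mesh after 397 steps: gear-0 tooth 1 meets gear-1 tooth 11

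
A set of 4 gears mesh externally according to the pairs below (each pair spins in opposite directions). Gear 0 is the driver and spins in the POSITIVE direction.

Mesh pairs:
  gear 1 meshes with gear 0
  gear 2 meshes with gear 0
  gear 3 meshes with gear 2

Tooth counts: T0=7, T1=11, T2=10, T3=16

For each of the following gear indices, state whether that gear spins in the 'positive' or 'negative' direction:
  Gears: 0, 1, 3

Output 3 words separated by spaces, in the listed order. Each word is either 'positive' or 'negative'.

Answer: positive negative positive

Derivation:
Gear 0 (driver): positive (depth 0)
  gear 1: meshes with gear 0 -> depth 1 -> negative (opposite of gear 0)
  gear 2: meshes with gear 0 -> depth 1 -> negative (opposite of gear 0)
  gear 3: meshes with gear 2 -> depth 2 -> positive (opposite of gear 2)
Queried indices 0, 1, 3 -> positive, negative, positive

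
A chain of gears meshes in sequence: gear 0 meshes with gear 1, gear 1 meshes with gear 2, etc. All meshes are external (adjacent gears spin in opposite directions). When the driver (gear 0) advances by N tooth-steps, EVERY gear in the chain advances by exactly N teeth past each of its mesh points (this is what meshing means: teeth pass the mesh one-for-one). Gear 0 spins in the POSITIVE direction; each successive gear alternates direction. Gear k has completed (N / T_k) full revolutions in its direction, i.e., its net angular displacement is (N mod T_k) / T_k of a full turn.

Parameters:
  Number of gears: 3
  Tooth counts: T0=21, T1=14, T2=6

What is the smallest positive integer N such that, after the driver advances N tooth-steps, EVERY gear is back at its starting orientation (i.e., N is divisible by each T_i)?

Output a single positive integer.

Gear k returns to start when N is a multiple of T_k.
All gears at start simultaneously when N is a common multiple of [21, 14, 6]; the smallest such N is lcm(21, 14, 6).
Start: lcm = T0 = 21
Fold in T1=14: gcd(21, 14) = 7; lcm(21, 14) = 21 * 14 / 7 = 294 / 7 = 42
Fold in T2=6: gcd(42, 6) = 6; lcm(42, 6) = 42 * 6 / 6 = 252 / 6 = 42
Full cycle length = 42

Answer: 42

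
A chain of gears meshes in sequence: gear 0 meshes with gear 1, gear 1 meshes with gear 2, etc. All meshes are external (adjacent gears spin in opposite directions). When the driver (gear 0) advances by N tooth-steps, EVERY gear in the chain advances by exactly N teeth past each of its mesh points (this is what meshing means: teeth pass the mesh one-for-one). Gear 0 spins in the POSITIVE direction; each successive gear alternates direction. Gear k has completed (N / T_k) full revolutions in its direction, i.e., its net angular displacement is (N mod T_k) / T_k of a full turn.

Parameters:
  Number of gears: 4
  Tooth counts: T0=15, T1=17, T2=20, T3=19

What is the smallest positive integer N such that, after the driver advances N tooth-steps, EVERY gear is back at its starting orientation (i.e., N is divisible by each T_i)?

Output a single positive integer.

Gear k returns to start when N is a multiple of T_k.
All gears at start simultaneously when N is a common multiple of [15, 17, 20, 19]; the smallest such N is lcm(15, 17, 20, 19).
Start: lcm = T0 = 15
Fold in T1=17: gcd(15, 17) = 1; lcm(15, 17) = 15 * 17 / 1 = 255 / 1 = 255
Fold in T2=20: gcd(255, 20) = 5; lcm(255, 20) = 255 * 20 / 5 = 5100 / 5 = 1020
Fold in T3=19: gcd(1020, 19) = 1; lcm(1020, 19) = 1020 * 19 / 1 = 19380 / 1 = 19380
Full cycle length = 19380

Answer: 19380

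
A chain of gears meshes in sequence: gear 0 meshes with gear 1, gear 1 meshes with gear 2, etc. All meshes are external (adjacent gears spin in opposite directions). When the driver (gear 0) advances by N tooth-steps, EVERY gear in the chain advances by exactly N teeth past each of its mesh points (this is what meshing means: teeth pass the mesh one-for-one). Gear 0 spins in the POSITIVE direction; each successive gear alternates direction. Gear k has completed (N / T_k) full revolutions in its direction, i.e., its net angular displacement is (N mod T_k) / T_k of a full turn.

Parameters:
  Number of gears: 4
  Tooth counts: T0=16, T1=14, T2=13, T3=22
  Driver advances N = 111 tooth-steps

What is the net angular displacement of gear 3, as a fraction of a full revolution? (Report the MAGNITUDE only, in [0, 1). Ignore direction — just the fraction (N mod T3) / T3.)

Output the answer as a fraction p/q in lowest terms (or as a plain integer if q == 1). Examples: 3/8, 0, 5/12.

Answer: 1/22

Derivation:
Chain of 4 gears, tooth counts: [16, 14, 13, 22]
  gear 0: T0=16, direction=positive, advance = 111 mod 16 = 15 teeth = 15/16 turn
  gear 1: T1=14, direction=negative, advance = 111 mod 14 = 13 teeth = 13/14 turn
  gear 2: T2=13, direction=positive, advance = 111 mod 13 = 7 teeth = 7/13 turn
  gear 3: T3=22, direction=negative, advance = 111 mod 22 = 1 teeth = 1/22 turn
Gear 3: 111 mod 22 = 1
Fraction = 1 / 22 = 1/22 (gcd(1,22)=1) = 1/22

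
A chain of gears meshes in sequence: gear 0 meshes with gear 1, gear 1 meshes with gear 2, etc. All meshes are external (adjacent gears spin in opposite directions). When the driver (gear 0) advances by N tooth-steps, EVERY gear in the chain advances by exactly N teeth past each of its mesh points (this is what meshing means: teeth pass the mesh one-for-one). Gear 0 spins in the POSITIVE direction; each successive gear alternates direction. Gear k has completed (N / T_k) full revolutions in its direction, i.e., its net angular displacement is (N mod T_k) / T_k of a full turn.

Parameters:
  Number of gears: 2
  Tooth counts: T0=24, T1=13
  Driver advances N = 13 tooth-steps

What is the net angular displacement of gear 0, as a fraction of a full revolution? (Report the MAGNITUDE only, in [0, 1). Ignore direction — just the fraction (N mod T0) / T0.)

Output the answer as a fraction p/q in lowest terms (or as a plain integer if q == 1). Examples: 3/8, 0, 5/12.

Answer: 13/24

Derivation:
Chain of 2 gears, tooth counts: [24, 13]
  gear 0: T0=24, direction=positive, advance = 13 mod 24 = 13 teeth = 13/24 turn
  gear 1: T1=13, direction=negative, advance = 13 mod 13 = 0 teeth = 0/13 turn
Gear 0: 13 mod 24 = 13
Fraction = 13 / 24 = 13/24 (gcd(13,24)=1) = 13/24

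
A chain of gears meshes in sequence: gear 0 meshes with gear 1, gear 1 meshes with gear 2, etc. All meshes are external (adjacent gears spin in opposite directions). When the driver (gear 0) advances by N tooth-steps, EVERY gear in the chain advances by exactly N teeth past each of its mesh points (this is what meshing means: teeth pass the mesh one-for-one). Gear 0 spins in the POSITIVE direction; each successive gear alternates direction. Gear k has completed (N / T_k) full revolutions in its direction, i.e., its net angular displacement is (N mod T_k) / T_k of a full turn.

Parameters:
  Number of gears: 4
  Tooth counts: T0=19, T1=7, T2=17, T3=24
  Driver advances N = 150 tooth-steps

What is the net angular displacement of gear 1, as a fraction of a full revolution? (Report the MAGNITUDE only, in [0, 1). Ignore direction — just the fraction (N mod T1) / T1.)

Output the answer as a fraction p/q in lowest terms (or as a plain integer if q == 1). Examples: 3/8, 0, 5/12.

Chain of 4 gears, tooth counts: [19, 7, 17, 24]
  gear 0: T0=19, direction=positive, advance = 150 mod 19 = 17 teeth = 17/19 turn
  gear 1: T1=7, direction=negative, advance = 150 mod 7 = 3 teeth = 3/7 turn
  gear 2: T2=17, direction=positive, advance = 150 mod 17 = 14 teeth = 14/17 turn
  gear 3: T3=24, direction=negative, advance = 150 mod 24 = 6 teeth = 6/24 turn
Gear 1: 150 mod 7 = 3
Fraction = 3 / 7 = 3/7 (gcd(3,7)=1) = 3/7

Answer: 3/7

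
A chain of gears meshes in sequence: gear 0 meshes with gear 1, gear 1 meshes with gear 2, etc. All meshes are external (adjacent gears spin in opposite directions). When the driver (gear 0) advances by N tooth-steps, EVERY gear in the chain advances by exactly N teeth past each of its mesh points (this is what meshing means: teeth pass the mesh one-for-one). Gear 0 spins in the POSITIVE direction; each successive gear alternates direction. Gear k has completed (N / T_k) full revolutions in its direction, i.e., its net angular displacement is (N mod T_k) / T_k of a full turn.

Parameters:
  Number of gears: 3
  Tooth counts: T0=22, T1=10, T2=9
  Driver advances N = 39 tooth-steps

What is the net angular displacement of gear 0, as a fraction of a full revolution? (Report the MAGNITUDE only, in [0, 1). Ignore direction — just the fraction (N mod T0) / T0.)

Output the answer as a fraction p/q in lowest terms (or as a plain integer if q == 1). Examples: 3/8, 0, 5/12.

Chain of 3 gears, tooth counts: [22, 10, 9]
  gear 0: T0=22, direction=positive, advance = 39 mod 22 = 17 teeth = 17/22 turn
  gear 1: T1=10, direction=negative, advance = 39 mod 10 = 9 teeth = 9/10 turn
  gear 2: T2=9, direction=positive, advance = 39 mod 9 = 3 teeth = 3/9 turn
Gear 0: 39 mod 22 = 17
Fraction = 17 / 22 = 17/22 (gcd(17,22)=1) = 17/22

Answer: 17/22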